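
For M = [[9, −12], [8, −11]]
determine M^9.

[[39369, −59052], [39368, −59051]]

tr M = −2 and det M = −3, so the characteristic polynomial is λ² − (−2)λ + (−3) with roots 1 and −3.
Eigenvectors give P = [[3, 1], [2, 1]] with P⁻¹ = [[1, −1], [−2, 3]], and M = P·diag(1, −3)·P⁻¹.
Then M^9 = P·diag(1, −19683)·P⁻¹ = [[3, −19683], [2, −19683]] · [[1, −1], [−2, 3]] = [[39369, −59052], [39368, −59051]].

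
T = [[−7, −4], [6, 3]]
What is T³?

tr T = −4 and det T = 3, so the characteristic polynomial is λ² − (−4)λ + (3) with roots −3 and −1.
Eigenvectors give P = [[1, −2], [−1, 3]] with P⁻¹ = [[3, 2], [1, 1]], and T = P·diag(−3, −1)·P⁻¹.
Then T³ = P·diag(−27, −1)·P⁻¹ = [[−27, 2], [27, −3]] · [[3, 2], [1, 1]] = [[−79, −52], [78, 51]].

[[−79, −52], [78, 51]]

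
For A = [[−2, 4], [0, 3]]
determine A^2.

[[4, 4], [0, 9]]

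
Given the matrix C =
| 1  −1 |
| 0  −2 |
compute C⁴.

C² = [[1, 1], [0, 4]]
C³ = [[1, −3], [0, −8]]
C⁴ = [[1, 5], [0, 16]]

[[1, 5], [0, 16]]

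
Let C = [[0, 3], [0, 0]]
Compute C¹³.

[[0, 0], [0, 0]]

C is strictly triangular, hence nilpotent: C² = 0, so C¹³ = 0.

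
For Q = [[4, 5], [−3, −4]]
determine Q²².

Q² = I (check: tr Q = 0 and det Q = −1), so Q²² = I since 22 is even.

[[1, 0], [0, 1]]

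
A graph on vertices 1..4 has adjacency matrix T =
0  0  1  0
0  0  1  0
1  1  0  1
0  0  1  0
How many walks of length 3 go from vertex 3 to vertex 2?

3

The number of length-3 walks from vertex 3 to vertex 2 is entry (3,2) of T³, where T is the adjacency matrix.
T² = [[1, 1, 0, 1], [1, 1, 0, 1], [0, 0, 3, 0], [1, 1, 0, 1]]
T³ = [[0, 0, 3, 0], [0, 0, 3, 0], [3, 3, 0, 3], [0, 0, 3, 0]]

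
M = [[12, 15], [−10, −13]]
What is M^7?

[[4758, 6945], [−4630, −6817]]

tr M = −1 and det M = −6, so the characteristic polynomial is λ² − (−1)λ + (−6) with roots −3 and 2.
Eigenvectors give P = [[−1, 3], [1, −2]] with P⁻¹ = [[2, 3], [1, 1]], and M = P·diag(−3, 2)·P⁻¹.
Then M^7 = P·diag(−2187, 128)·P⁻¹ = [[2187, 384], [−2187, −256]] · [[2, 3], [1, 1]] = [[4758, 6945], [−4630, −6817]].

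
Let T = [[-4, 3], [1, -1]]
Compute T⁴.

T² = [[19, -15], [-5, 4]]
T³ = [[-91, 72], [24, -19]]
T⁴ = [[436, -345], [-115, 91]]

[[436, -345], [-115, 91]]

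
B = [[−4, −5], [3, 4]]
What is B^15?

[[−4, −5], [3, 4]]

B² = I (check: tr B = 0 and det B = −1), so B^15 = B since 15 is odd.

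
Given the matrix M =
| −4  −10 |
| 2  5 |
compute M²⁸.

[[−4, −10], [2, 5]]

M² = M (a projection; rank 1, trace 1), so M²⁸ = M.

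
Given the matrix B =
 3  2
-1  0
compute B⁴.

[[31, 30], [-15, -14]]

tr B = 3 and det B = 2, so the characteristic polynomial is λ² − (3)λ + (2) with roots 2 and 1.
Eigenvectors give P = [[2, -1], [-1, 1]] with P⁻¹ = [[1, 1], [1, 2]], and B = P·diag(2, 1)·P⁻¹.
Then B⁴ = P·diag(16, 1)·P⁻¹ = [[32, -1], [-16, 1]] · [[1, 1], [1, 2]] = [[31, 30], [-15, -14]].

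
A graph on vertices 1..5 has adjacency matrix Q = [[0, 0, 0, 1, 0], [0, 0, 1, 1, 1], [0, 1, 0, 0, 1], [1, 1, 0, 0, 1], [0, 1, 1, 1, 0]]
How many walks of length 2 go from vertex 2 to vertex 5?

2

The number of length-2 walks from vertex 2 to vertex 5 is entry (2,5) of Q², where Q is the adjacency matrix.
Q² = [[1, 1, 0, 0, 1], [1, 3, 1, 1, 2], [0, 1, 2, 2, 1], [0, 1, 2, 3, 1], [1, 2, 1, 1, 3]]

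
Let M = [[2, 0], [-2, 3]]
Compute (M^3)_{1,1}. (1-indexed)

M^2 = [[4, 0], [-10, 9]]
M^3 = [[8, 0], [-38, 27]]

8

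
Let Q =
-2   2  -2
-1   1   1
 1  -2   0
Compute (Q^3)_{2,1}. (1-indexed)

2

Q^2 = [[0, 2, 6], [2, -3, 3], [0, 0, -4]]
Q^3 = [[4, -10, 2], [2, -5, -7], [-4, 8, 0]]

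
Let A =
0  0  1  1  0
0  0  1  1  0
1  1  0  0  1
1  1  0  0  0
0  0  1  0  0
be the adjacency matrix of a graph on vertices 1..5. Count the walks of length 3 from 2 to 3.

The number of length-3 walks from vertex 2 to vertex 3 is entry (2,3) of A^3, where A is the adjacency matrix.
A^2 = [[2, 2, 0, 0, 1], [2, 2, 0, 0, 1], [0, 0, 3, 2, 0], [0, 0, 2, 2, 0], [1, 1, 0, 0, 1]]
A^3 = [[0, 0, 5, 4, 0], [0, 0, 5, 4, 0], [5, 5, 0, 0, 3], [4, 4, 0, 0, 2], [0, 0, 3, 2, 0]]

5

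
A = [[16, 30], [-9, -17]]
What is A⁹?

[[2566, 5130], [-1539, -3077]]

tr A = -1 and det A = -2, so the characteristic polynomial is λ² − (-1)λ + (-2) with roots 1 and -2.
Eigenvectors give P = [[-2, -5], [1, 3]] with P⁻¹ = [[-3, -5], [1, 2]], and A = P·diag(1, -2)·P⁻¹.
Then A⁹ = P·diag(1, -512)·P⁻¹ = [[-2, 2560], [1, -1536]] · [[-3, -5], [1, 2]] = [[2566, 5130], [-1539, -3077]].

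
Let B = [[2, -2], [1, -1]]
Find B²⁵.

[[2, -2], [1, -1]]

B² = B (a projection; rank 1, trace 1), so B²⁵ = B.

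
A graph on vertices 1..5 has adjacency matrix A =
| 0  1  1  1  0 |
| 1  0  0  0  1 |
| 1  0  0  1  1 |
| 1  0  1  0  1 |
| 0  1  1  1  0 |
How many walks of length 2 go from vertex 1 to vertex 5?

The number of length-2 walks from vertex 1 to vertex 5 is entry (1,5) of A², where A is the adjacency matrix.
A² = [[3, 0, 1, 1, 3], [0, 2, 2, 2, 0], [1, 2, 3, 2, 1], [1, 2, 2, 3, 1], [3, 0, 1, 1, 3]]

3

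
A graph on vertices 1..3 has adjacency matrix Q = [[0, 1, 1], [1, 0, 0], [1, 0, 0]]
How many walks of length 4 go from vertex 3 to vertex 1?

0

The number of length-4 walks from vertex 3 to vertex 1 is entry (3,1) of Q⁴, where Q is the adjacency matrix.
Q² = [[2, 0, 0], [0, 1, 1], [0, 1, 1]]
Q³ = [[0, 2, 2], [2, 0, 0], [2, 0, 0]]
Q⁴ = [[4, 0, 0], [0, 2, 2], [0, 2, 2]]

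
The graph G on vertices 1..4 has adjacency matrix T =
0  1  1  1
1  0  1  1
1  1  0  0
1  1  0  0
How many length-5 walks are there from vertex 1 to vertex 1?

32

The number of length-5 walks from vertex 1 to vertex 1 is entry (1,1) of T⁵, where T is the adjacency matrix.
T² = [[3, 2, 1, 1], [2, 3, 1, 1], [1, 1, 2, 2], [1, 1, 2, 2]]
T³ = [[4, 5, 5, 5], [5, 4, 5, 5], [5, 5, 2, 2], [5, 5, 2, 2]]
T⁴ = [[15, 14, 9, 9], [14, 15, 9, 9], [9, 9, 10, 10], [9, 9, 10, 10]]
T⁵ = [[32, 33, 29, 29], [33, 32, 29, 29], [29, 29, 18, 18], [29, 29, 18, 18]]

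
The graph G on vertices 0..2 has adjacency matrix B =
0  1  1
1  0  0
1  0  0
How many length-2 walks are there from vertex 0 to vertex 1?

The number of length-2 walks from vertex 0 to vertex 1 is entry (0,1) of B², where B is the adjacency matrix.
B² = [[2, 0, 0], [0, 1, 1], [0, 1, 1]]

0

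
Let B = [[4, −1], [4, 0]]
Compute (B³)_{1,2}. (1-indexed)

B² = [[12, −4], [16, −4]]
B³ = [[32, −12], [48, −16]]

−12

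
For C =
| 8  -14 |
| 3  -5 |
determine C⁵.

[[218, -434], [93, -185]]

tr C = 3 and det C = 2, so the characteristic polynomial is λ² − (3)λ + (2) with roots 2 and 1.
Eigenvectors give P = [[7, 2], [3, 1]] with P⁻¹ = [[1, -2], [-3, 7]], and C = P·diag(2, 1)·P⁻¹.
Then C⁵ = P·diag(32, 1)·P⁻¹ = [[224, 2], [96, 1]] · [[1, -2], [-3, 7]] = [[218, -434], [93, -185]].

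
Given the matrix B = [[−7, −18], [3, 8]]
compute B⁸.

[[−509, −1530], [255, 766]]

tr B = 1 and det B = −2, so the characteristic polynomial is λ² − (1)λ + (−2) with roots 2 and −1.
Eigenvectors give P = [[−2, −3], [1, 1]] with P⁻¹ = [[1, 3], [−1, −2]], and B = P·diag(2, −1)·P⁻¹.
Then B⁸ = P·diag(256, 1)·P⁻¹ = [[−512, −3], [256, 1]] · [[1, 3], [−1, −2]] = [[−509, −1530], [255, 766]].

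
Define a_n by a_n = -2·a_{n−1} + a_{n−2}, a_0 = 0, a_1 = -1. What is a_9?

-985

With companion matrix B = [[-2, 1], [1, 0]], [a_n, a_{n−1}]ᵀ = B·[a_{n−1}, a_{n−2}]ᵀ, so [a_9, a_8]ᵀ = B^8·[a_1, a_0]ᵀ.
B^8 = [[985, -408], [-408, 169]], giving [a_9, a_8]ᵀ = [[-985], [408]].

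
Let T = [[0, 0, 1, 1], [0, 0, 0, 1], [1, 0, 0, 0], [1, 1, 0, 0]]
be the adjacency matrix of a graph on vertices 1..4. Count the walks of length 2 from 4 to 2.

The number of length-2 walks from vertex 4 to vertex 2 is entry (4,2) of T², where T is the adjacency matrix.
T² = [[2, 1, 0, 0], [1, 1, 0, 0], [0, 0, 1, 1], [0, 0, 1, 2]]

0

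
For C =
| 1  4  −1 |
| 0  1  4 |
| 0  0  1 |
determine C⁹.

C = I + N where N = [[0, 4, −1], [0, 0, 4], [0, 0, 0]] is strictly upper-triangular, so N³ = 0.
(I + N)⁹ = I + 9·N + 36·N² = [[1, 36, 567], [0, 1, 36], [0, 0, 1]].

[[1, 36, 567], [0, 1, 36], [0, 0, 1]]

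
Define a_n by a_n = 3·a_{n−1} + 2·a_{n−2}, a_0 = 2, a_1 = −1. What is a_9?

2753

With companion matrix B = [[3, 2], [1, 0]], [a_n, a_{n−1}]ᵀ = B·[a_{n−1}, a_{n−2}]ᵀ, so [a_9, a_8]ᵀ = B⁸·[a_1, a_0]ᵀ.
B⁸ = [[22363, 12558], [6279, 3526]], giving [a_9, a_8]ᵀ = [[2753], [773]].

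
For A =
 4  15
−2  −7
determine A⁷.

tr A = −3 and det A = 2, so the characteristic polynomial is λ² − (−3)λ + (2) with roots −2 and −1.
Eigenvectors give P = [[5, −3], [−2, 1]] with P⁻¹ = [[−1, −3], [−2, −5]], and A = P·diag(−2, −1)·P⁻¹.
Then A⁷ = P·diag(−128, −1)·P⁻¹ = [[−640, 3], [256, −1]] · [[−1, −3], [−2, −5]] = [[634, 1905], [−254, −763]].

[[634, 1905], [−254, −763]]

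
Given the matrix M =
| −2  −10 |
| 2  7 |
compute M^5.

[[−812, −2110], [422, 1087]]

tr M = 5 and det M = 6, so the characteristic polynomial is λ² − (5)λ + (6) with roots 2 and 3.
Eigenvectors give P = [[−5, 2], [2, −1]] with P⁻¹ = [[−1, −2], [−2, −5]], and M = P·diag(2, 3)·P⁻¹.
Then M^5 = P·diag(32, 243)·P⁻¹ = [[−160, 486], [64, −243]] · [[−1, −2], [−2, −5]] = [[−812, −2110], [422, 1087]].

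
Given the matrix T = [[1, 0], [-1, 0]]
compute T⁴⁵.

[[1, 0], [-1, 0]]

T² = T (a projection; rank 1, trace 1), so T⁴⁵ = T.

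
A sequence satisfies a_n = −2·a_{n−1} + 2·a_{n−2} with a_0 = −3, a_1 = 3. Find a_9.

With companion matrix M = [[−2, 2], [1, 0]], [a_n, a_{n−1}]ᵀ = M·[a_{n−1}, a_{n−2}]ᵀ, so [a_9, a_8]ᵀ = M⁸·[a_1, a_0]ᵀ.
M⁸ = [[2448, −1792], [−896, 656]], giving [a_9, a_8]ᵀ = [[12720], [−4656]].

12720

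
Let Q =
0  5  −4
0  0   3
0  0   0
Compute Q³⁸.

Q is strictly triangular, hence nilpotent: Q³ = 0, so Q³⁸ = 0.

[[0, 0, 0], [0, 0, 0], [0, 0, 0]]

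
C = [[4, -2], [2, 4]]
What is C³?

C² = [[12, -16], [16, 12]]
C³ = [[16, -88], [88, 16]]

[[16, -88], [88, 16]]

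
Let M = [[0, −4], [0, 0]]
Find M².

M is strictly triangular, hence nilpotent: M² = 0, so M² = 0.

[[0, 0], [0, 0]]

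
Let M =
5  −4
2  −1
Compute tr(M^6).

730

tr M = 4 and det M = 3, so the characteristic polynomial is λ² − (4)λ + (3) with roots 3 and 1.
Eigenvectors give P = [[2, 1], [1, 1]] with P⁻¹ = [[1, −1], [−1, 2]], and M = P·diag(3, 1)·P⁻¹.
Then M^6 = P·diag(729, 1)·P⁻¹ = [[1458, 1], [729, 1]] · [[1, −1], [−1, 2]] = [[1457, −1456], [728, −727]].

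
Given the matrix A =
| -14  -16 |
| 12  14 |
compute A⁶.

[[64, 0], [0, 64]]

tr A = 0 and det A = -4, so the characteristic polynomial is λ² − (0)λ + (-4) with roots 2 and -2.
Eigenvectors give P = [[-1, 4], [1, -3]] with P⁻¹ = [[3, 4], [1, 1]], and A = P·diag(2, -2)·P⁻¹.
Then A⁶ = P·diag(64, 64)·P⁻¹ = [[-64, 256], [64, -192]] · [[3, 4], [1, 1]] = [[64, 0], [0, 64]].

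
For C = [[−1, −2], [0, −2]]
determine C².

[[1, 6], [0, 4]]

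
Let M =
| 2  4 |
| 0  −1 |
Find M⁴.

[[16, 20], [0, 1]]

M² = [[4, 4], [0, 1]]
M³ = [[8, 12], [0, −1]]
M⁴ = [[16, 20], [0, 1]]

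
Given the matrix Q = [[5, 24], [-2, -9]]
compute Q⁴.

[[-239, -960], [80, 321]]

tr Q = -4 and det Q = 3, so the characteristic polynomial is λ² − (-4)λ + (3) with roots -3 and -1.
Eigenvectors give P = [[-3, 4], [1, -1]] with P⁻¹ = [[1, 4], [1, 3]], and Q = P·diag(-3, -1)·P⁻¹.
Then Q⁴ = P·diag(81, 1)·P⁻¹ = [[-243, 4], [81, -1]] · [[1, 4], [1, 3]] = [[-239, -960], [80, 321]].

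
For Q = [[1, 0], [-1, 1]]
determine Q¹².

Q = I + N where N = [[0, 0], [-1, 0]] is strictly lower-triangular, so N² = 0.
(I + N)¹² = I + 12·N = [[1, 0], [-12, 1]].

[[1, 0], [-12, 1]]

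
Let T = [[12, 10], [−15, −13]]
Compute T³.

[[78, 70], [−105, −97]]

tr T = −1 and det T = −6, so the characteristic polynomial is λ² − (−1)λ + (−6) with roots −3 and 2.
Eigenvectors give P = [[2, −1], [−3, 1]] with P⁻¹ = [[−1, −1], [−3, −2]], and T = P·diag(−3, 2)·P⁻¹.
Then T³ = P·diag(−27, 8)·P⁻¹ = [[−54, −8], [81, 8]] · [[−1, −1], [−3, −2]] = [[78, 70], [−105, −97]].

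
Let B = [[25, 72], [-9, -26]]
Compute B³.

[[73, 216], [-27, -80]]

tr B = -1 and det B = -2, so the characteristic polynomial is λ² − (-1)λ + (-2) with roots 1 and -2.
Eigenvectors give P = [[3, -8], [-1, 3]] with P⁻¹ = [[3, 8], [1, 3]], and B = P·diag(1, -2)·P⁻¹.
Then B³ = P·diag(1, -8)·P⁻¹ = [[3, 64], [-1, -24]] · [[3, 8], [1, 3]] = [[73, 216], [-27, -80]].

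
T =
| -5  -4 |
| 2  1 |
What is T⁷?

tr T = -4 and det T = 3, so the characteristic polynomial is λ² − (-4)λ + (3) with roots -1 and -3.
Eigenvectors give P = [[-1, -2], [1, 1]] with P⁻¹ = [[1, 2], [-1, -1]], and T = P·diag(-1, -3)·P⁻¹.
Then T⁷ = P·diag(-1, -2187)·P⁻¹ = [[1, 4374], [-1, -2187]] · [[1, 2], [-1, -1]] = [[-4373, -4372], [2186, 2185]].

[[-4373, -4372], [2186, 2185]]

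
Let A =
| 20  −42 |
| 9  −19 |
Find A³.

[[62, −126], [27, −55]]

tr A = 1 and det A = −2, so the characteristic polynomial is λ² − (1)λ + (−2) with roots −1 and 2.
Eigenvectors give P = [[−2, −7], [−1, −3]] with P⁻¹ = [[3, −7], [−1, 2]], and A = P·diag(−1, 2)·P⁻¹.
Then A³ = P·diag(−1, 8)·P⁻¹ = [[2, −56], [1, −24]] · [[3, −7], [−1, 2]] = [[62, −126], [27, −55]].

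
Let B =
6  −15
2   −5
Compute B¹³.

B² = B (a projection; rank 1, trace 1), so B¹³ = B.

[[6, −15], [2, −5]]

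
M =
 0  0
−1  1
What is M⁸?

M² = M (a projection; rank 1, trace 1), so M⁸ = M.

[[0, 0], [−1, 1]]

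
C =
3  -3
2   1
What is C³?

C² = [[3, -12], [8, -5]]
C³ = [[-15, -21], [14, -29]]

[[-15, -21], [14, -29]]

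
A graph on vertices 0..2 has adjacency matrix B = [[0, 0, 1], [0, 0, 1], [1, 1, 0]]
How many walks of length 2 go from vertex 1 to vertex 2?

The number of length-2 walks from vertex 1 to vertex 2 is entry (1,2) of B², where B is the adjacency matrix.
B² = [[1, 1, 0], [1, 1, 0], [0, 0, 2]]

0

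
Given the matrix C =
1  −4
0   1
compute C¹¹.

[[1, −44], [0, 1]]

C = I + N where N = [[0, −4], [0, 0]] is strictly upper-triangular, so N² = 0.
(I + N)¹¹ = I + 11·N = [[1, −44], [0, 1]].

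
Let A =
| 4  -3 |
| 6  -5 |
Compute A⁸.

tr A = -1 and det A = -2, so the characteristic polynomial is λ² − (-1)λ + (-2) with roots -2 and 1.
Eigenvectors give P = [[-1, 1], [-2, 1]] with P⁻¹ = [[1, -1], [2, -1]], and A = P·diag(-2, 1)·P⁻¹.
Then A⁸ = P·diag(256, 1)·P⁻¹ = [[-256, 1], [-512, 1]] · [[1, -1], [2, -1]] = [[-254, 255], [-510, 511]].

[[-254, 255], [-510, 511]]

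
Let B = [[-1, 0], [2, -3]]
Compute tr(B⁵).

tr B = -4 and det B = 3, so the characteristic polynomial is λ² − (-4)λ + (3) with roots -1 and -3.
Eigenvectors give P = [[1, 0], [1, -1]] with P⁻¹ = [[1, 0], [1, -1]], and B = P·diag(-1, -3)·P⁻¹.
Then B⁵ = P·diag(-1, -243)·P⁻¹ = [[-1, 0], [-1, 243]] · [[1, 0], [1, -1]] = [[-1, 0], [242, -243]].

-244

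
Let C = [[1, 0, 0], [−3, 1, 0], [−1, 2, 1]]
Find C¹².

[[1, 0, 0], [−36, 1, 0], [−408, 24, 1]]

C = I + N where N = [[0, 0, 0], [−3, 0, 0], [−1, 2, 0]] is strictly lower-triangular, so N³ = 0.
(I + N)¹² = I + 12·N + 66·N² = [[1, 0, 0], [−36, 1, 0], [−408, 24, 1]].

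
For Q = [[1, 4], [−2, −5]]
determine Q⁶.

[[−727, −1456], [728, 1457]]

tr Q = −4 and det Q = 3, so the characteristic polynomial is λ² − (−4)λ + (3) with roots −3 and −1.
Eigenvectors give P = [[1, 2], [−1, −1]] with P⁻¹ = [[−1, −2], [1, 1]], and Q = P·diag(−3, −1)·P⁻¹.
Then Q⁶ = P·diag(729, 1)·P⁻¹ = [[729, 2], [−729, −1]] · [[−1, −2], [1, 1]] = [[−727, −1456], [728, 1457]].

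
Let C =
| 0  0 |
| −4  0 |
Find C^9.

C is strictly triangular, hence nilpotent: C^2 = 0, so C^9 = 0.

[[0, 0], [0, 0]]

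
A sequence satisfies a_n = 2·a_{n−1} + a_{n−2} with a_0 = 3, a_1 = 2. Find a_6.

227

With companion matrix T = [[2, 1], [1, 0]], [a_n, a_{n−1}]ᵀ = T·[a_{n−1}, a_{n−2}]ᵀ, so [a_6, a_5]ᵀ = T⁵·[a_1, a_0]ᵀ.
T⁵ = [[70, 29], [29, 12]], giving [a_6, a_5]ᵀ = [[227], [94]].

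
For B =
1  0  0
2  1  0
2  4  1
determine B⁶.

B = I + N where N = [[0, 0, 0], [2, 0, 0], [2, 4, 0]] is strictly lower-triangular, so N³ = 0.
(I + N)⁶ = I + 6·N + 15·N² = [[1, 0, 0], [12, 1, 0], [132, 24, 1]].

[[1, 0, 0], [12, 1, 0], [132, 24, 1]]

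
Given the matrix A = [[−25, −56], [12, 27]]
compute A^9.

[[−118105, −275576], [59052, 137787]]

tr A = 2 and det A = −3, so the characteristic polynomial is λ² − (2)λ + (−3) with roots 3 and −1.
Eigenvectors give P = [[−2, −7], [1, 3]] with P⁻¹ = [[3, 7], [−1, −2]], and A = P·diag(3, −1)·P⁻¹.
Then A^9 = P·diag(19683, −1)·P⁻¹ = [[−39366, 7], [19683, −3]] · [[3, 7], [−1, −2]] = [[−118105, −275576], [59052, 137787]].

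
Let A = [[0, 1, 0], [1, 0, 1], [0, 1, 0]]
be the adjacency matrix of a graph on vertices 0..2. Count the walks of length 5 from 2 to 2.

0

The number of length-5 walks from vertex 2 to vertex 2 is entry (2,2) of A^5, where A is the adjacency matrix.
A^2 = [[1, 0, 1], [0, 2, 0], [1, 0, 1]]
A^3 = [[0, 2, 0], [2, 0, 2], [0, 2, 0]]
A^4 = [[2, 0, 2], [0, 4, 0], [2, 0, 2]]
A^5 = [[0, 4, 0], [4, 0, 4], [0, 4, 0]]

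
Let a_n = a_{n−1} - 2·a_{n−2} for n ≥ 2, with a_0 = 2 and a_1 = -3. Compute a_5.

With companion matrix Q = [[1, -2], [1, 0]], [a_n, a_{n−1}]ᵀ = Q·[a_{n−1}, a_{n−2}]ᵀ, so [a_5, a_4]ᵀ = Q⁴·[a_1, a_0]ᵀ.
Q⁴ = [[-1, 6], [-3, 2]], giving [a_5, a_4]ᵀ = [[15], [13]].

15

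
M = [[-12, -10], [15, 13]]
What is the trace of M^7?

tr M = 1 and det M = -6, so the characteristic polynomial is λ² − (1)λ + (-6) with roots -2 and 3.
Eigenvectors give P = [[-1, -2], [1, 3]] with P⁻¹ = [[-3, -2], [1, 1]], and M = P·diag(-2, 3)·P⁻¹.
Then M^7 = P·diag(-128, 2187)·P⁻¹ = [[128, -4374], [-128, 6561]] · [[-3, -2], [1, 1]] = [[-4758, -4630], [6945, 6817]].

2059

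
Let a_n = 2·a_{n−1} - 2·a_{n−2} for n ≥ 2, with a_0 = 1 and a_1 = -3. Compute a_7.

With companion matrix T = [[2, -2], [1, 0]], [a_n, a_{n−1}]ᵀ = T·[a_{n−1}, a_{n−2}]ᵀ, so [a_7, a_6]ᵀ = T^6·[a_1, a_0]ᵀ.
T^6 = [[-8, 16], [-8, 8]], giving [a_7, a_6]ᵀ = [[40], [32]].

40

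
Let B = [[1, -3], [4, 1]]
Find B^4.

B^2 = [[-11, -6], [8, -11]]
B^3 = [[-35, 27], [-36, -35]]
B^4 = [[73, 132], [-176, 73]]

[[73, 132], [-176, 73]]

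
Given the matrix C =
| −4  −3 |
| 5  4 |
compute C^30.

C² = I (check: tr C = 0 and det C = −1), so C^30 = I since 30 is even.

[[1, 0], [0, 1]]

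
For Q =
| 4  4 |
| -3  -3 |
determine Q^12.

Q² = Q (a projection; rank 1, trace 1), so Q^12 = Q.

[[4, 4], [-3, -3]]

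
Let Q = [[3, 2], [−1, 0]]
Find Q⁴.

tr Q = 3 and det Q = 2, so the characteristic polynomial is λ² − (3)λ + (2) with roots 2 and 1.
Eigenvectors give P = [[−2, −1], [1, 1]] with P⁻¹ = [[−1, −1], [1, 2]], and Q = P·diag(2, 1)·P⁻¹.
Then Q⁴ = P·diag(16, 1)·P⁻¹ = [[−32, −1], [16, 1]] · [[−1, −1], [1, 2]] = [[31, 30], [−15, −14]].

[[31, 30], [−15, −14]]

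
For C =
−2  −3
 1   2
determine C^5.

[[−2, −3], [1, 2]]

C² = I (check: tr C = 0 and det C = −1), so C^5 = C since 5 is odd.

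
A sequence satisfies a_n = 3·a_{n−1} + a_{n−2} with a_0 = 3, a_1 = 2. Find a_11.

With companion matrix C = [[3, 1], [1, 0]], [a_n, a_{n−1}]ᵀ = C·[a_{n−1}, a_{n−2}]ᵀ, so [a_11, a_10]ᵀ = C^10·[a_1, a_0]ᵀ.
C^10 = [[141481, 42837], [42837, 12970]], giving [a_11, a_10]ᵀ = [[411473], [124584]].

411473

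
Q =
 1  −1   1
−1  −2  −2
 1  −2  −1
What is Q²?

[[3, −1, 2], [−1, 9, 5], [2, 5, 6]]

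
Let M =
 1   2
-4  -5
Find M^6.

tr M = -4 and det M = 3, so the characteristic polynomial is λ² − (-4)λ + (3) with roots -3 and -1.
Eigenvectors give P = [[-1, -1], [2, 1]] with P⁻¹ = [[1, 1], [-2, -1]], and M = P·diag(-3, -1)·P⁻¹.
Then M^6 = P·diag(729, 1)·P⁻¹ = [[-729, -1], [1458, 1]] · [[1, 1], [-2, -1]] = [[-727, -728], [1456, 1457]].

[[-727, -728], [1456, 1457]]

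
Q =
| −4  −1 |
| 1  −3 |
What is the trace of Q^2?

23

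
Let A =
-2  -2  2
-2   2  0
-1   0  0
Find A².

[[6, 0, -4], [0, 8, -4], [2, 2, -2]]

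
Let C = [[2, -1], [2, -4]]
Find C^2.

[[2, 2], [-4, 14]]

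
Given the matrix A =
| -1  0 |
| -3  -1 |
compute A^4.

A^2 = [[1, 0], [6, 1]]
A^3 = [[-1, 0], [-9, -1]]
A^4 = [[1, 0], [12, 1]]

[[1, 0], [12, 1]]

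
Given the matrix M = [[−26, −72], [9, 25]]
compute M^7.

tr M = −1 and det M = −2, so the characteristic polynomial is λ² − (−1)λ + (−2) with roots 1 and −2.
Eigenvectors give P = [[8, 3], [−3, −1]] with P⁻¹ = [[−1, −3], [3, 8]], and M = P·diag(1, −2)·P⁻¹.
Then M^7 = P·diag(1, −128)·P⁻¹ = [[8, −384], [−3, 128]] · [[−1, −3], [3, 8]] = [[−1160, −3096], [387, 1033]].

[[−1160, −3096], [387, 1033]]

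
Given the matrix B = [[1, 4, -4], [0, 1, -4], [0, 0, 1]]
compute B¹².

[[1, 48, -1104], [0, 1, -48], [0, 0, 1]]

B = I + N where N = [[0, 4, -4], [0, 0, -4], [0, 0, 0]] is strictly upper-triangular, so N³ = 0.
(I + N)¹² = I + 12·N + 66·N² = [[1, 48, -1104], [0, 1, -48], [0, 0, 1]].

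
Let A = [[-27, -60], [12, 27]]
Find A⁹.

tr A = 0 and det A = -9, so the characteristic polynomial is λ² − (0)λ + (-9) with roots 3 and -3.
Eigenvectors give P = [[-2, -5], [1, 2]] with P⁻¹ = [[2, 5], [-1, -2]], and A = P·diag(3, -3)·P⁻¹.
Then A⁹ = P·diag(19683, -19683)·P⁻¹ = [[-39366, 98415], [19683, -39366]] · [[2, 5], [-1, -2]] = [[-177147, -393660], [78732, 177147]].

[[-177147, -393660], [78732, 177147]]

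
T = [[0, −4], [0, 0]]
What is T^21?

[[0, 0], [0, 0]]

T is strictly triangular, hence nilpotent: T^2 = 0, so T^21 = 0.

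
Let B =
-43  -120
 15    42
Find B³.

tr B = -1 and det B = -6, so the characteristic polynomial is λ² − (-1)λ + (-6) with roots -3 and 2.
Eigenvectors give P = [[3, -8], [-1, 3]] with P⁻¹ = [[3, 8], [1, 3]], and B = P·diag(-3, 2)·P⁻¹.
Then B³ = P·diag(-27, 8)·P⁻¹ = [[-81, -64], [27, 24]] · [[3, 8], [1, 3]] = [[-307, -840], [105, 288]].

[[-307, -840], [105, 288]]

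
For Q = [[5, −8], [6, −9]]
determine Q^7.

[[6557, −8744], [6558, −8745]]

tr Q = −4 and det Q = 3, so the characteristic polynomial is λ² − (−4)λ + (3) with roots −3 and −1.
Eigenvectors give P = [[1, 4], [1, 3]] with P⁻¹ = [[−3, 4], [1, −1]], and Q = P·diag(−3, −1)·P⁻¹.
Then Q^7 = P·diag(−2187, −1)·P⁻¹ = [[−2187, −4], [−2187, −3]] · [[−3, 4], [1, −1]] = [[6557, −8744], [6558, −8745]].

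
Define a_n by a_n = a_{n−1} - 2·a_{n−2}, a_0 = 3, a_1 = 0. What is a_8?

-42

With companion matrix M = [[1, -2], [1, 0]], [a_n, a_{n−1}]ᵀ = M·[a_{n−1}, a_{n−2}]ᵀ, so [a_8, a_7]ᵀ = M⁷·[a_1, a_0]ᵀ.
M⁷ = [[-3, -14], [7, -10]], giving [a_8, a_7]ᵀ = [[-42], [-30]].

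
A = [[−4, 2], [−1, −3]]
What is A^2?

[[14, −14], [7, 7]]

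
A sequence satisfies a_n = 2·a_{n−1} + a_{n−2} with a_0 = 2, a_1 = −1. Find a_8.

With companion matrix B = [[2, 1], [1, 0]], [a_n, a_{n−1}]ᵀ = B·[a_{n−1}, a_{n−2}]ᵀ, so [a_8, a_7]ᵀ = B⁷·[a_1, a_0]ᵀ.
B⁷ = [[408, 169], [169, 70]], giving [a_8, a_7]ᵀ = [[−70], [−29]].

−70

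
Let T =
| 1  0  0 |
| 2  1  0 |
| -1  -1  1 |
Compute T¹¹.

T = I + N where N = [[0, 0, 0], [2, 0, 0], [-1, -1, 0]] is strictly lower-triangular, so N³ = 0.
(I + N)¹¹ = I + 11·N + 55·N² = [[1, 0, 0], [22, 1, 0], [-121, -11, 1]].

[[1, 0, 0], [22, 1, 0], [-121, -11, 1]]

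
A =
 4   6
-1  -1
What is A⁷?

tr A = 3 and det A = 2, so the characteristic polynomial is λ² − (3)λ + (2) with roots 2 and 1.
Eigenvectors give P = [[-3, -2], [1, 1]] with P⁻¹ = [[-1, -2], [1, 3]], and A = P·diag(2, 1)·P⁻¹.
Then A⁷ = P·diag(128, 1)·P⁻¹ = [[-384, -2], [128, 1]] · [[-1, -2], [1, 3]] = [[382, 762], [-127, -253]].

[[382, 762], [-127, -253]]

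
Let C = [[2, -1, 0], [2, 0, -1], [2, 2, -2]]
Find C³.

C² = [[2, -2, 1], [2, -4, 2], [4, -6, 2]]
C³ = [[2, 0, 0], [0, 2, 0], [0, 0, 2]]

[[2, 0, 0], [0, 2, 0], [0, 0, 2]]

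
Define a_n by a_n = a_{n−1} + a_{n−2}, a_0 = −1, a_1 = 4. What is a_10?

With companion matrix A = [[1, 1], [1, 0]], [a_n, a_{n−1}]ᵀ = A·[a_{n−1}, a_{n−2}]ᵀ, so [a_10, a_9]ᵀ = A^9·[a_1, a_0]ᵀ.
A^9 = [[55, 34], [34, 21]], giving [a_10, a_9]ᵀ = [[186], [115]].

186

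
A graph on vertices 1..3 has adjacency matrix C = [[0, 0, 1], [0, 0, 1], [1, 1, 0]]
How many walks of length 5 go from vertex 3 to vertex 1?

The number of length-5 walks from vertex 3 to vertex 1 is entry (3,1) of C⁵, where C is the adjacency matrix.
C² = [[1, 1, 0], [1, 1, 0], [0, 0, 2]]
C³ = [[0, 0, 2], [0, 0, 2], [2, 2, 0]]
C⁴ = [[2, 2, 0], [2, 2, 0], [0, 0, 4]]
C⁵ = [[0, 0, 4], [0, 0, 4], [4, 4, 0]]

4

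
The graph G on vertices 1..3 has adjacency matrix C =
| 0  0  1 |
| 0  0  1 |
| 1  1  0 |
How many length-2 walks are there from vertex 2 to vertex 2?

The number of length-2 walks from vertex 2 to vertex 2 is entry (2,2) of C², where C is the adjacency matrix.
C² = [[1, 1, 0], [1, 1, 0], [0, 0, 2]]

1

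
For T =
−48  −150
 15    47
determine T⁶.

[[6714, 19950], [−1995, −5921]]

tr T = −1 and det T = −6, so the characteristic polynomial is λ² − (−1)λ + (−6) with roots −3 and 2.
Eigenvectors give P = [[10, −3], [−3, 1]] with P⁻¹ = [[1, 3], [3, 10]], and T = P·diag(−3, 2)·P⁻¹.
Then T⁶ = P·diag(729, 64)·P⁻¹ = [[7290, −192], [−2187, 64]] · [[1, 3], [3, 10]] = [[6714, 19950], [−1995, −5921]].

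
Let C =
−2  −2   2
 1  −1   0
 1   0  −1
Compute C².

[[4, 6, −6], [−3, −1, 2], [−3, −2, 3]]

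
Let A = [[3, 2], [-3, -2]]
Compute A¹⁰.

[[3, 2], [-3, -2]]

A² = A (a projection; rank 1, trace 1), so A¹⁰ = A.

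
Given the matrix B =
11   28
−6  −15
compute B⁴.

tr B = −4 and det B = 3, so the characteristic polynomial is λ² − (−4)λ + (3) with roots −1 and −3.
Eigenvectors give P = [[−7, 2], [3, −1]] with P⁻¹ = [[−1, −2], [−3, −7]], and B = P·diag(−1, −3)·P⁻¹.
Then B⁴ = P·diag(1, 81)·P⁻¹ = [[−7, 162], [3, −81]] · [[−1, −2], [−3, −7]] = [[−479, −1120], [240, 561]].

[[−479, −1120], [240, 561]]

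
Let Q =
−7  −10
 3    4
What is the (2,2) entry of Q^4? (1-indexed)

−74

tr Q = −3 and det Q = 2, so the characteristic polynomial is λ² − (−3)λ + (2) with roots −1 and −2.
Eigenvectors give P = [[−5, −2], [3, 1]] with P⁻¹ = [[1, 2], [−3, −5]], and Q = P·diag(−1, −2)·P⁻¹.
Then Q^4 = P·diag(1, 16)·P⁻¹ = [[−5, −32], [3, 16]] · [[1, 2], [−3, −5]] = [[91, 150], [−45, −74]].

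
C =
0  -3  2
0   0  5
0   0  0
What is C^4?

C is strictly triangular, hence nilpotent: C^3 = 0, so C^4 = 0.

[[0, 0, 0], [0, 0, 0], [0, 0, 0]]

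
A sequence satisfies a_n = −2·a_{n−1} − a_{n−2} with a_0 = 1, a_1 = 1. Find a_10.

−19

With companion matrix M = [[−2, −1], [1, 0]], [a_n, a_{n−1}]ᵀ = M·[a_{n−1}, a_{n−2}]ᵀ, so [a_10, a_9]ᵀ = M⁹·[a_1, a_0]ᵀ.
M⁹ = [[−10, −9], [9, 8]], giving [a_10, a_9]ᵀ = [[−19], [17]].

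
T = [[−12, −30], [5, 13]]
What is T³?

[[−78, −210], [35, 97]]

tr T = 1 and det T = −6, so the characteristic polynomial is λ² − (1)λ + (−6) with roots −2 and 3.
Eigenvectors give P = [[3, −2], [−1, 1]] with P⁻¹ = [[1, 2], [1, 3]], and T = P·diag(−2, 3)·P⁻¹.
Then T³ = P·diag(−8, 27)·P⁻¹ = [[−24, −54], [8, 27]] · [[1, 2], [1, 3]] = [[−78, −210], [35, 97]].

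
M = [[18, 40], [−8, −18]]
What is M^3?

[[72, 160], [−32, −72]]

tr M = 0 and det M = −4, so the characteristic polynomial is λ² − (0)λ + (−4) with roots 2 and −2.
Eigenvectors give P = [[5, −2], [−2, 1]] with P⁻¹ = [[1, 2], [2, 5]], and M = P·diag(2, −2)·P⁻¹.
Then M^3 = P·diag(8, −8)·P⁻¹ = [[40, 16], [−16, −8]] · [[1, 2], [2, 5]] = [[72, 160], [−32, −72]].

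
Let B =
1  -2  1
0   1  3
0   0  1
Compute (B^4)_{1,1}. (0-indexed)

1

B = I + N where N = [[0, -2, 1], [0, 0, 3], [0, 0, 0]] is strictly upper-triangular, so N^3 = 0.
(I + N)^4 = I + 4·N + 6·N^2 = [[1, -8, -32], [0, 1, 12], [0, 0, 1]].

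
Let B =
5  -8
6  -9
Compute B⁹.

tr B = -4 and det B = 3, so the characteristic polynomial is λ² − (-4)λ + (3) with roots -1 and -3.
Eigenvectors give P = [[-4, -1], [-3, -1]] with P⁻¹ = [[-1, 1], [3, -4]], and B = P·diag(-1, -3)·P⁻¹.
Then B⁹ = P·diag(-1, -19683)·P⁻¹ = [[4, 19683], [3, 19683]] · [[-1, 1], [3, -4]] = [[59045, -78728], [59046, -78729]].

[[59045, -78728], [59046, -78729]]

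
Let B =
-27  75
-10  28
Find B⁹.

tr B = 1 and det B = -6, so the characteristic polynomial is λ² − (1)λ + (-6) with roots -2 and 3.
Eigenvectors give P = [[-3, -5], [-1, -2]] with P⁻¹ = [[-2, 5], [1, -3]], and B = P·diag(-2, 3)·P⁻¹.
Then B⁹ = P·diag(-512, 19683)·P⁻¹ = [[1536, -98415], [512, -39366]] · [[-2, 5], [1, -3]] = [[-101487, 302925], [-40390, 120658]].

[[-101487, 302925], [-40390, 120658]]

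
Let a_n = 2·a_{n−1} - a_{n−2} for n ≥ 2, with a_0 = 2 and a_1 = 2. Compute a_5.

With companion matrix B = [[2, -1], [1, 0]], [a_n, a_{n−1}]ᵀ = B·[a_{n−1}, a_{n−2}]ᵀ, so [a_5, a_4]ᵀ = B^4·[a_1, a_0]ᵀ.
B^4 = [[5, -4], [4, -3]], giving [a_5, a_4]ᵀ = [[2], [2]].

2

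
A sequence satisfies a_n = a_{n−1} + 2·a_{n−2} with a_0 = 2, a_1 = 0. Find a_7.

84

With companion matrix M = [[1, 2], [1, 0]], [a_n, a_{n−1}]ᵀ = M·[a_{n−1}, a_{n−2}]ᵀ, so [a_7, a_6]ᵀ = M^6·[a_1, a_0]ᵀ.
M^6 = [[43, 42], [21, 22]], giving [a_7, a_6]ᵀ = [[84], [44]].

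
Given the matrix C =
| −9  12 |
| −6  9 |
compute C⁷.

[[−6561, 8748], [−4374, 6561]]

tr C = 0 and det C = −9, so the characteristic polynomial is λ² − (0)λ + (−9) with roots −3 and 3.
Eigenvectors give P = [[2, −1], [1, −1]] with P⁻¹ = [[1, −1], [1, −2]], and C = P·diag(−3, 3)·P⁻¹.
Then C⁷ = P·diag(−2187, 2187)·P⁻¹ = [[−4374, −2187], [−2187, −2187]] · [[1, −1], [1, −2]] = [[−6561, 8748], [−4374, 6561]].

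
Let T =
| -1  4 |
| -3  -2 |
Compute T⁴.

[[13, 228], [-171, -44]]

T² = [[-11, -12], [9, -8]]
T³ = [[47, -20], [15, 52]]
T⁴ = [[13, 228], [-171, -44]]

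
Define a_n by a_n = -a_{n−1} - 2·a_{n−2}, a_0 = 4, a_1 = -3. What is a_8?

With companion matrix T = [[-1, -2], [1, 0]], [a_n, a_{n−1}]ᵀ = T·[a_{n−1}, a_{n−2}]ᵀ, so [a_8, a_7]ᵀ = T⁷·[a_1, a_0]ᵀ.
T⁷ = [[3, -14], [7, 10]], giving [a_8, a_7]ᵀ = [[-65], [19]].

-65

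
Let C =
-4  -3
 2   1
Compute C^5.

tr C = -3 and det C = 2, so the characteristic polynomial is λ² − (-3)λ + (2) with roots -2 and -1.
Eigenvectors give P = [[3, -1], [-2, 1]] with P⁻¹ = [[1, 1], [2, 3]], and C = P·diag(-2, -1)·P⁻¹.
Then C^5 = P·diag(-32, -1)·P⁻¹ = [[-96, 1], [64, -1]] · [[1, 1], [2, 3]] = [[-94, -93], [62, 61]].

[[-94, -93], [62, 61]]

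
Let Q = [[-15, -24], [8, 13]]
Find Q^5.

[[-975, -1464], [488, 733]]

tr Q = -2 and det Q = -3, so the characteristic polynomial is λ² − (-2)λ + (-3) with roots -3 and 1.
Eigenvectors give P = [[-2, -3], [1, 2]] with P⁻¹ = [[-2, -3], [1, 2]], and Q = P·diag(-3, 1)·P⁻¹.
Then Q^5 = P·diag(-243, 1)·P⁻¹ = [[486, -3], [-243, 2]] · [[-2, -3], [1, 2]] = [[-975, -1464], [488, 733]].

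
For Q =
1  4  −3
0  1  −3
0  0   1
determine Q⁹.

[[1, 36, −459], [0, 1, −27], [0, 0, 1]]

Q = I + N where N = [[0, 4, −3], [0, 0, −3], [0, 0, 0]] is strictly upper-triangular, so N³ = 0.
(I + N)⁹ = I + 9·N + 36·N² = [[1, 36, −459], [0, 1, −27], [0, 0, 1]].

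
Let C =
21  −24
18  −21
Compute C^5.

[[1701, −1944], [1458, −1701]]

tr C = 0 and det C = −9, so the characteristic polynomial is λ² − (0)λ + (−9) with roots 3 and −3.
Eigenvectors give P = [[4, −1], [3, −1]] with P⁻¹ = [[1, −1], [3, −4]], and C = P·diag(3, −3)·P⁻¹.
Then C^5 = P·diag(243, −243)·P⁻¹ = [[972, 243], [729, 243]] · [[1, −1], [3, −4]] = [[1701, −1944], [1458, −1701]].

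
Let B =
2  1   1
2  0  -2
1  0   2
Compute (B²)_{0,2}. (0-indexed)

2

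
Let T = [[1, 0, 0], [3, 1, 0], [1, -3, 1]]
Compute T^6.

[[1, 0, 0], [18, 1, 0], [-129, -18, 1]]

T = I + N where N = [[0, 0, 0], [3, 0, 0], [1, -3, 0]] is strictly lower-triangular, so N^3 = 0.
(I + N)^6 = I + 6·N + 15·N^2 = [[1, 0, 0], [18, 1, 0], [-129, -18, 1]].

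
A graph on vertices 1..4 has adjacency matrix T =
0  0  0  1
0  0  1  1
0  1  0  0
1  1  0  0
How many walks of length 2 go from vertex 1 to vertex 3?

The number of length-2 walks from vertex 1 to vertex 3 is entry (1,3) of T², where T is the adjacency matrix.
T² = [[1, 1, 0, 0], [1, 2, 0, 0], [0, 0, 1, 1], [0, 0, 1, 2]]

0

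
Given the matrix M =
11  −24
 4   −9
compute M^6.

[[2185, −4368], [728, −1455]]

tr M = 2 and det M = −3, so the characteristic polynomial is λ² − (2)λ + (−3) with roots 3 and −1.
Eigenvectors give P = [[−3, 2], [−1, 1]] with P⁻¹ = [[−1, 2], [−1, 3]], and M = P·diag(3, −1)·P⁻¹.
Then M^6 = P·diag(729, 1)·P⁻¹ = [[−2187, 2], [−729, 1]] · [[−1, 2], [−1, 3]] = [[2185, −4368], [728, −1455]].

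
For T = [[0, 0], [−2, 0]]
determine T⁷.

[[0, 0], [0, 0]]

T is strictly triangular, hence nilpotent: T² = 0, so T⁷ = 0.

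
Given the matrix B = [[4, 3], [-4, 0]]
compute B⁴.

B² = [[4, 12], [-16, -12]]
B³ = [[-32, 12], [-16, -48]]
B⁴ = [[-176, -96], [128, -48]]

[[-176, -96], [128, -48]]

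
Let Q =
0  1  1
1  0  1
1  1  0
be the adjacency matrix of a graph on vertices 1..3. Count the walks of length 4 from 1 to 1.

6

The number of length-4 walks from vertex 1 to vertex 1 is entry (1,1) of Q⁴, where Q is the adjacency matrix.
Q² = [[2, 1, 1], [1, 2, 1], [1, 1, 2]]
Q³ = [[2, 3, 3], [3, 2, 3], [3, 3, 2]]
Q⁴ = [[6, 5, 5], [5, 6, 5], [5, 5, 6]]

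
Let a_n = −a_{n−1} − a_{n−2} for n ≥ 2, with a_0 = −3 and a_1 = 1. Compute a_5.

2

With companion matrix A = [[−1, −1], [1, 0]], [a_n, a_{n−1}]ᵀ = A·[a_{n−1}, a_{n−2}]ᵀ, so [a_5, a_4]ᵀ = A⁴·[a_1, a_0]ᵀ.
A⁴ = [[−1, −1], [1, 0]], giving [a_5, a_4]ᵀ = [[2], [1]].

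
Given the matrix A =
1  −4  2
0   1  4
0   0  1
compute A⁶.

A = I + N where N = [[0, −4, 2], [0, 0, 4], [0, 0, 0]] is strictly upper-triangular, so N³ = 0.
(I + N)⁶ = I + 6·N + 15·N² = [[1, −24, −228], [0, 1, 24], [0, 0, 1]].

[[1, −24, −228], [0, 1, 24], [0, 0, 1]]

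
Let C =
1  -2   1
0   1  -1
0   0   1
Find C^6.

[[1, -12, 36], [0, 1, -6], [0, 0, 1]]

C = I + N where N = [[0, -2, 1], [0, 0, -1], [0, 0, 0]] is strictly upper-triangular, so N^3 = 0.
(I + N)^6 = I + 6·N + 15·N^2 = [[1, -12, 36], [0, 1, -6], [0, 0, 1]].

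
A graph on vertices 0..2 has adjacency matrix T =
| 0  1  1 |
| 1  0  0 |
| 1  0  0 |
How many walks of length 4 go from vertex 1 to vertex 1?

2

The number of length-4 walks from vertex 1 to vertex 1 is entry (1,1) of T⁴, where T is the adjacency matrix.
T² = [[2, 0, 0], [0, 1, 1], [0, 1, 1]]
T³ = [[0, 2, 2], [2, 0, 0], [2, 0, 0]]
T⁴ = [[4, 0, 0], [0, 2, 2], [0, 2, 2]]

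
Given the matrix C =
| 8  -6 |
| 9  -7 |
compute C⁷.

[[386, -258], [387, -259]]

tr C = 1 and det C = -2, so the characteristic polynomial is λ² − (1)λ + (-2) with roots -1 and 2.
Eigenvectors give P = [[-2, 1], [-3, 1]] with P⁻¹ = [[1, -1], [3, -2]], and C = P·diag(-1, 2)·P⁻¹.
Then C⁷ = P·diag(-1, 128)·P⁻¹ = [[2, 128], [3, 128]] · [[1, -1], [3, -2]] = [[386, -258], [387, -259]].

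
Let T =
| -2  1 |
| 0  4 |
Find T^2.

[[4, 2], [0, 16]]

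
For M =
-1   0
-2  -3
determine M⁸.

[[1, 0], [6560, 6561]]

tr M = -4 and det M = 3, so the characteristic polynomial is λ² − (-4)λ + (3) with roots -1 and -3.
Eigenvectors give P = [[-1, 0], [1, 1]] with P⁻¹ = [[-1, 0], [1, 1]], and M = P·diag(-1, -3)·P⁻¹.
Then M⁸ = P·diag(1, 6561)·P⁻¹ = [[-1, 0], [1, 6561]] · [[-1, 0], [1, 1]] = [[1, 0], [6560, 6561]].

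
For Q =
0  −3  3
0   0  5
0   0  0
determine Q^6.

[[0, 0, 0], [0, 0, 0], [0, 0, 0]]

Q is strictly triangular, hence nilpotent: Q^3 = 0, so Q^6 = 0.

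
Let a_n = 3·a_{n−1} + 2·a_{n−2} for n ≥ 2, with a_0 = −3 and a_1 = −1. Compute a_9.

With companion matrix C = [[3, 2], [1, 0]], [a_n, a_{n−1}]ᵀ = C·[a_{n−1}, a_{n−2}]ᵀ, so [a_9, a_8]ᵀ = C^8·[a_1, a_0]ᵀ.
C^8 = [[22363, 12558], [6279, 3526]], giving [a_9, a_8]ᵀ = [[−60037], [−16857]].

−60037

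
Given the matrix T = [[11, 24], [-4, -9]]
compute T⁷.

tr T = 2 and det T = -3, so the characteristic polynomial is λ² − (2)λ + (-3) with roots 3 and -1.
Eigenvectors give P = [[3, -2], [-1, 1]] with P⁻¹ = [[1, 2], [1, 3]], and T = P·diag(3, -1)·P⁻¹.
Then T⁷ = P·diag(2187, -1)·P⁻¹ = [[6561, 2], [-2187, -1]] · [[1, 2], [1, 3]] = [[6563, 13128], [-2188, -4377]].

[[6563, 13128], [-2188, -4377]]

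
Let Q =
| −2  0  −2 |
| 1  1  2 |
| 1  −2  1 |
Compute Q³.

Q² = [[2, 4, 2], [1, −3, 2], [−3, −4, −5]]
Q³ = [[2, 0, 6], [−3, −7, −6], [−3, 6, −7]]

[[2, 0, 6], [−3, −7, −6], [−3, 6, −7]]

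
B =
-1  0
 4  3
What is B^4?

[[1, 0], [80, 81]]

tr B = 2 and det B = -3, so the characteristic polynomial is λ² − (2)λ + (-3) with roots 3 and -1.
Eigenvectors give P = [[0, -1], [1, 1]] with P⁻¹ = [[1, 1], [-1, 0]], and B = P·diag(3, -1)·P⁻¹.
Then B^4 = P·diag(81, 1)·P⁻¹ = [[0, -1], [81, 1]] · [[1, 1], [-1, 0]] = [[1, 0], [80, 81]].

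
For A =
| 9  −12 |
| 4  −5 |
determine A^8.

tr A = 4 and det A = 3, so the characteristic polynomial is λ² − (4)λ + (3) with roots 3 and 1.
Eigenvectors give P = [[2, −3], [1, −2]] with P⁻¹ = [[2, −3], [1, −2]], and A = P·diag(3, 1)·P⁻¹.
Then A^8 = P·diag(6561, 1)·P⁻¹ = [[13122, −3], [6561, −2]] · [[2, −3], [1, −2]] = [[26241, −39360], [13120, −19679]].

[[26241, −39360], [13120, −19679]]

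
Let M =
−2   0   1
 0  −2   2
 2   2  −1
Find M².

[[6, 2, −3], [4, 8, −6], [−6, −6, 7]]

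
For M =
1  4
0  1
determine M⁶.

M = I + N where N = [[0, 4], [0, 0]] is strictly upper-triangular, so N² = 0.
(I + N)⁶ = I + 6·N = [[1, 24], [0, 1]].

[[1, 24], [0, 1]]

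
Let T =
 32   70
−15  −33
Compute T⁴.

tr T = −1 and det T = −6, so the characteristic polynomial is λ² − (−1)λ + (−6) with roots −3 and 2.
Eigenvectors give P = [[−2, 7], [1, −3]] with P⁻¹ = [[3, 7], [1, 2]], and T = P·diag(−3, 2)·P⁻¹.
Then T⁴ = P·diag(81, 16)·P⁻¹ = [[−162, 112], [81, −48]] · [[3, 7], [1, 2]] = [[−374, −910], [195, 471]].

[[−374, −910], [195, 471]]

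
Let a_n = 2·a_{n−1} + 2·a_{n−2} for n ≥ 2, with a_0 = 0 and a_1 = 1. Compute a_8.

896

With companion matrix Q = [[2, 2], [1, 0]], [a_n, a_{n−1}]ᵀ = Q·[a_{n−1}, a_{n−2}]ᵀ, so [a_8, a_7]ᵀ = Q⁷·[a_1, a_0]ᵀ.
Q⁷ = [[896, 656], [328, 240]], giving [a_8, a_7]ᵀ = [[896], [328]].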